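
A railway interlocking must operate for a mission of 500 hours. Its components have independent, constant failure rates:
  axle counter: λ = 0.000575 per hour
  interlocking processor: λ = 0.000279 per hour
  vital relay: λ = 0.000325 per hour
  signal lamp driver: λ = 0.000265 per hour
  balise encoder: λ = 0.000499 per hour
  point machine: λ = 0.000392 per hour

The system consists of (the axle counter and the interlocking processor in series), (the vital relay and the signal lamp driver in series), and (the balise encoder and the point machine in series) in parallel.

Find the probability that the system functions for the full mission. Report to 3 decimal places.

R(axle counter) = exp(−0.000575 × 500) = 0.75014
R(interlocking processor) = exp(−0.000279 × 500) = 0.86979
R(vital relay) = exp(−0.000325 × 500) = 0.85002
R(signal lamp driver) = exp(−0.000265 × 500) = 0.87590
R(balise encoder) = exp(−0.000499 × 500) = 0.77919
R(point machine) = exp(−0.000392 × 500) = 0.82201
Series (axle counter and interlocking processor): 0.75014 × 0.86979 = 0.65246
Series (vital relay and signal lamp driver): 0.85002 × 0.87590 = 0.74453
Series (balise encoder and point machine): 0.77919 × 0.82201 = 0.64050
Parallel ([0.65246], [0.74453], and [0.64050]): 1 − (1 − 0.65246)(1 − 0.74453)(1 − 0.64050) = 0.968

0.968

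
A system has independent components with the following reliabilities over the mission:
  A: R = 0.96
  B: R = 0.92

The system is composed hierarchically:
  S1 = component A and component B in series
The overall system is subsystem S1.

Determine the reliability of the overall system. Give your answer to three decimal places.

Series (A and B): 0.96000 × 0.92000 = 0.883

0.883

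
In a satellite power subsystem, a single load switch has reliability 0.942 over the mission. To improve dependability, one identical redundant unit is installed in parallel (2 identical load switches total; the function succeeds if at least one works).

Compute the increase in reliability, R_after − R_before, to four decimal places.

0.0546

R_before = 0.942
R_after = 1 − (1 − 0.942)^2 = 0.9966
ΔR = 0.9966 − 0.942 = 0.0546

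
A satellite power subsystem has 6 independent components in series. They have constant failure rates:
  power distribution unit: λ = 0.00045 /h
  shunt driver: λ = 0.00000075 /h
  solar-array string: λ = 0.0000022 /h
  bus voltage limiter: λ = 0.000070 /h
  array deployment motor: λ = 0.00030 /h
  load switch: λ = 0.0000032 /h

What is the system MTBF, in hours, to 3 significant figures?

1210

Series of exponential components: λ_sys = Σ λ_i
λ_sys = 0.00045 + 0.00000075 + 0.0000022 + 0.000070 + 0.00030 + 0.0000032 = 8.2615e-04 /h
MTBF = 1 / λ_sys = 1210 h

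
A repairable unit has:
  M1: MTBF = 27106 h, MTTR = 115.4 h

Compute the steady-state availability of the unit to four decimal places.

A(M1) = MTBF/(MTBF+MTTR) = 27106/(27106+115.4) = 0.9958

0.9958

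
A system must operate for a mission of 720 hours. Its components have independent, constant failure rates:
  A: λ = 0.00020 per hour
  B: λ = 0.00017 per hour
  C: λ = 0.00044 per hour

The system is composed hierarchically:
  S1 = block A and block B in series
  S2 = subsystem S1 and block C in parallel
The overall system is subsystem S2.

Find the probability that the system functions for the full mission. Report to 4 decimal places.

0.9365

R(A) = exp(−0.00020 × 720) = 0.865888
R(B) = exp(−0.00017 × 720) = 0.884794
R(C) = exp(−0.00044 × 720) = 0.728476
Series (A and B): 0.865888 × 0.884794 = 0.766133
Parallel ([0.766133] and C): 1 − (1 − 0.766133)(1 − 0.728476) = 0.9365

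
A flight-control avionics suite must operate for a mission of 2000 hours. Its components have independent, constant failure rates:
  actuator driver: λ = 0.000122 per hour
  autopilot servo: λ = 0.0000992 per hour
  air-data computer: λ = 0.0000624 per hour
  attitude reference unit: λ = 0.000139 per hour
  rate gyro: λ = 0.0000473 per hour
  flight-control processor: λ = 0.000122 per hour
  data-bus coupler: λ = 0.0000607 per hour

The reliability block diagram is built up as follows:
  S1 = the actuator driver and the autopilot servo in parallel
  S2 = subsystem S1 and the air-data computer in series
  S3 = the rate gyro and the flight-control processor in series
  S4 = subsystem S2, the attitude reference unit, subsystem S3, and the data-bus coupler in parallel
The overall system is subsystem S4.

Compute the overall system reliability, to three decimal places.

R(actuator driver) = exp(−0.000122 × 2000) = 0.78349
R(autopilot servo) = exp(−0.0000992 × 2000) = 0.82004
R(air-data computer) = exp(−0.0000624 × 2000) = 0.88267
R(attitude reference unit) = exp(−0.000139 × 2000) = 0.75730
R(rate gyro) = exp(−0.0000473 × 2000) = 0.90974
R(flight-control processor) = exp(−0.000122 × 2000) = 0.78349
R(data-bus coupler) = exp(−0.0000607 × 2000) = 0.88568
Parallel (actuator driver and autopilot servo): 1 − (1 − 0.78349)(1 − 0.82004) = 0.96104
Series ([0.96104] and air-data computer): 0.96104 × 0.88267 = 0.84828
Series (rate gyro and flight-control processor): 0.90974 × 0.78349 = 0.71277
Parallel ([0.84828], attitude reference unit, [0.71277], and data-bus coupler): 1 − (1 − 0.84828)(1 − 0.75730)(1 − 0.71277)(1 − 0.88568) = 0.999

0.999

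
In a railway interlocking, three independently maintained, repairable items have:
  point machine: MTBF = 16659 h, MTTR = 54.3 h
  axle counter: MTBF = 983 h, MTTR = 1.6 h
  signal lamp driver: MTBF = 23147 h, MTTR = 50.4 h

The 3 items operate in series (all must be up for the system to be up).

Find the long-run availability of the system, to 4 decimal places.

0.9930

A(point machine) = MTBF/(MTBF+MTTR) = 16659/(16659+54.3) = 0.996751
A(axle counter) = MTBF/(MTBF+MTTR) = 983/(983+1.6) = 0.998375
A(signal lamp driver) = MTBF/(MTBF+MTTR) = 23147/(23147+50.4) = 0.997827
Series availability: 0.996751 × 0.998375 × 0.997827 = 0.9930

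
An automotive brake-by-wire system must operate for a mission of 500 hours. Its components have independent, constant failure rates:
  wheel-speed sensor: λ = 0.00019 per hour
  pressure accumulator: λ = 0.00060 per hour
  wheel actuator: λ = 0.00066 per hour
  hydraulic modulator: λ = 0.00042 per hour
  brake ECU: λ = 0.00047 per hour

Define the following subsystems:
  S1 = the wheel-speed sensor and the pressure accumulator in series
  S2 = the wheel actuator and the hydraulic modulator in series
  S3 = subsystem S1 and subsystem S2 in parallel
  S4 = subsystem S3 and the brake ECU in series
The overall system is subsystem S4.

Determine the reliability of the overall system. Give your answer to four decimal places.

0.6829

R(wheel-speed sensor) = exp(−0.00019 × 500) = 0.909373
R(pressure accumulator) = exp(−0.00060 × 500) = 0.740818
R(wheel actuator) = exp(−0.00066 × 500) = 0.718924
R(hydraulic modulator) = exp(−0.00042 × 500) = 0.810584
R(brake ECU) = exp(−0.00047 × 500) = 0.790571
Series (wheel-speed sensor and pressure accumulator): 0.909373 × 0.740818 = 0.673680
Series (wheel actuator and hydraulic modulator): 0.718924 × 0.810584 = 0.582748
Parallel ([0.673680] and [0.582748]): 1 − (1 − 0.673680)(1 − 0.582748) = 0.863842
Series ([0.863842] and brake ECU): 0.863842 × 0.790571 = 0.6829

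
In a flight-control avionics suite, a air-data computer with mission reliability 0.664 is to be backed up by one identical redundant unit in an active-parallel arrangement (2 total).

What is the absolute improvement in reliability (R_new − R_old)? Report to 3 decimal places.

0.223

R_before = 0.664
R_after = 1 − (1 − 0.664)^2 = 0.887
ΔR = 0.887 − 0.664 = 0.223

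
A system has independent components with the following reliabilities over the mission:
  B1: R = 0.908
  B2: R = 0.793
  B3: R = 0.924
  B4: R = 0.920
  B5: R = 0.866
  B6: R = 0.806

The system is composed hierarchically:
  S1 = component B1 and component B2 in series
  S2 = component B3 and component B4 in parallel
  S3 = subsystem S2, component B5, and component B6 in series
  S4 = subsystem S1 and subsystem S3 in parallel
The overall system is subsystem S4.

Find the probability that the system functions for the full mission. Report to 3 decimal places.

0.914

Series (B1 and B2): 0.90800 × 0.79300 = 0.72004
Parallel (B3 and B4): 1 − (1 − 0.92400)(1 − 0.92000) = 0.99392
Series ([0.99392], B5, and B6): 0.99392 × 0.86600 × 0.80600 = 0.69375
Parallel ([0.72004] and [0.69375]): 1 − (1 − 0.72004)(1 − 0.69375) = 0.914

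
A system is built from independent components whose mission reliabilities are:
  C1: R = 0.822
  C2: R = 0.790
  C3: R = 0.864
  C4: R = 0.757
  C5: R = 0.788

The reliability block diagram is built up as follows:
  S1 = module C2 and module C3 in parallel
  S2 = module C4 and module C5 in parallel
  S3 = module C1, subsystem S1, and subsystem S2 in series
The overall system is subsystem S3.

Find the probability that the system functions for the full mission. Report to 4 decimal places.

Parallel (C2 and C3): 1 − (1 − 0.790000)(1 − 0.864000) = 0.971440
Parallel (C4 and C5): 1 − (1 − 0.757000)(1 − 0.788000) = 0.948484
Series (C1, [0.971440], and [0.948484]): 0.822000 × 0.971440 × 0.948484 = 0.7574

0.7574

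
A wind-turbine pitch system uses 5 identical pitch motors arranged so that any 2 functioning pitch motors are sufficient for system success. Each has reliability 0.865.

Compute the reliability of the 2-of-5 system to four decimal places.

0.9985

R = Σ_{i=2}^{5} C(5,i) p^i (1−p)^{5−i} with p = 0.865
C(5,2)·0.865^2·0.135^3 = 0.018409
C(5,3)·0.865^3·0.135^2 = 0.117955
C(5,4)·0.865^4·0.135^1 = 0.377892
C(5,5)·0.865^5·0.135^0 = 0.484262
Sum = 0.9985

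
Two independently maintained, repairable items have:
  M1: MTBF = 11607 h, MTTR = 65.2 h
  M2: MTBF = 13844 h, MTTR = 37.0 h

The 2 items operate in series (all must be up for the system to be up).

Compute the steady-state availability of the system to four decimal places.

0.9918

A(M1) = MTBF/(MTBF+MTTR) = 11607/(11607+65.2) = 0.994414
A(M2) = MTBF/(MTBF+MTTR) = 13844/(13844+37.0) = 0.997334
Series availability: 0.994414 × 0.997334 = 0.9918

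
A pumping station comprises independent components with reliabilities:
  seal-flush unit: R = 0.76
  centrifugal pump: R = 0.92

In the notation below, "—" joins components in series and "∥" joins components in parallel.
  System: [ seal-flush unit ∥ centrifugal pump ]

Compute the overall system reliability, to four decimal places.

Parallel (seal-flush unit and centrifugal pump): 1 − (1 − 0.760000)(1 − 0.920000) = 0.9808

0.9808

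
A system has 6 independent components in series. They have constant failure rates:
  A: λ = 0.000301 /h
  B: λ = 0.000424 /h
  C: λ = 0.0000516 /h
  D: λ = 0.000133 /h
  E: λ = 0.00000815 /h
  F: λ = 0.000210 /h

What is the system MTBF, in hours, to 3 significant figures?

Series of exponential components: λ_sys = Σ λ_i
λ_sys = 0.000301 + 0.000424 + 0.0000516 + 0.000133 + 0.00000815 + 0.000210 = 1.1278e-03 /h
MTBF = 1 / λ_sys = 887 h

887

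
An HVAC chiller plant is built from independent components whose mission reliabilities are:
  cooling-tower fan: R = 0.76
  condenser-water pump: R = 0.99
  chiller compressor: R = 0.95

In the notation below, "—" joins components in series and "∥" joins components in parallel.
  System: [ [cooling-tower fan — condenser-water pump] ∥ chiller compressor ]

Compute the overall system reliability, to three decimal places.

0.988

Series (cooling-tower fan and condenser-water pump): 0.76000 × 0.99000 = 0.75240
Parallel ([0.75240] and chiller compressor): 1 − (1 − 0.75240)(1 − 0.95000) = 0.988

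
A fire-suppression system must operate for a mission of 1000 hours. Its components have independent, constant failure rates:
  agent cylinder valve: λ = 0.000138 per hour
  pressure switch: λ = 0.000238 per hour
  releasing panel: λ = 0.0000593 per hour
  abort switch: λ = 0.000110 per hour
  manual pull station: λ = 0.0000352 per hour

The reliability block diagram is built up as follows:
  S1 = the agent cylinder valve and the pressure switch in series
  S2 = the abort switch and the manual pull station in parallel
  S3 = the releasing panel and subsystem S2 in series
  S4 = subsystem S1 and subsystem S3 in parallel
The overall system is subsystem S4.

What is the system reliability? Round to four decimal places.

0.9809

R(agent cylinder valve) = exp(−0.000138 × 1000) = 0.871099
R(pressure switch) = exp(−0.000238 × 1000) = 0.788203
R(releasing panel) = exp(−0.0000593 × 1000) = 0.942424
R(abort switch) = exp(−0.000110 × 1000) = 0.895834
R(manual pull station) = exp(−0.0000352 × 1000) = 0.965412
Series (agent cylinder valve and pressure switch): 0.871099 × 0.788203 = 0.686603
Parallel (abort switch and manual pull station): 1 − (1 − 0.895834)(1 − 0.965412) = 0.996397
Series (releasing panel and [0.996397]): 0.942424 × 0.996397 = 0.939028
Parallel ([0.686603] and [0.939028]): 1 − (1 − 0.686603)(1 − 0.939028) = 0.9809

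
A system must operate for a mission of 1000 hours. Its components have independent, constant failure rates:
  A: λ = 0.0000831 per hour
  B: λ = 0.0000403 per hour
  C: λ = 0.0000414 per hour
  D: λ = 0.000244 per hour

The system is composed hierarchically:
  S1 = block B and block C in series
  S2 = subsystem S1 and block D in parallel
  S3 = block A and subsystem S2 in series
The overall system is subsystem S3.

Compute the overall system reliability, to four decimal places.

R(A) = exp(−0.0000831 × 1000) = 0.920259
R(B) = exp(−0.0000403 × 1000) = 0.960501
R(C) = exp(−0.0000414 × 1000) = 0.959445
R(D) = exp(−0.000244 × 1000) = 0.783488
Series (B and C): 0.960501 × 0.959445 = 0.921548
Parallel ([0.921548] and D): 1 − (1 − 0.921548)(1 − 0.783488) = 0.983014
Series (A and [0.983014]): 0.920259 × 0.983014 = 0.9046

0.9046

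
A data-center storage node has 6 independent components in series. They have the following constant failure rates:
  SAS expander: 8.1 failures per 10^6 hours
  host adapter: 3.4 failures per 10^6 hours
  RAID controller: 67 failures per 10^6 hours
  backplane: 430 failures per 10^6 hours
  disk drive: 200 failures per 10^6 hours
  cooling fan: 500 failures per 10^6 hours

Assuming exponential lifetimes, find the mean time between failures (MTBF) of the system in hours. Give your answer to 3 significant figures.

Series of exponential components: λ_sys = Σ λ_i
λ_sys = 0.0000081 + 0.0000034 + 0.000067 + 0.00043 + 0.00020 + 0.00050 = 1.2085e-03 /h
MTBF = 1 / λ_sys = 827 h

827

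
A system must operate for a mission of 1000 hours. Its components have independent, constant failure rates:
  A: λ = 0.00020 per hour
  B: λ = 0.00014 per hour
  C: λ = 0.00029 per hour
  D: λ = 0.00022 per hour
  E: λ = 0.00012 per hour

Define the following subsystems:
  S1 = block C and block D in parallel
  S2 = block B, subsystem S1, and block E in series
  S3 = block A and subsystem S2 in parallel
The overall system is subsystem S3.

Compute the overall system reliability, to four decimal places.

0.9516

R(A) = exp(−0.00020 × 1000) = 0.818731
R(B) = exp(−0.00014 × 1000) = 0.869358
R(C) = exp(−0.00029 × 1000) = 0.748264
R(D) = exp(−0.00022 × 1000) = 0.802519
R(E) = exp(−0.00012 × 1000) = 0.886920
Parallel (C and D): 1 − (1 − 0.748264)(1 − 0.802519) = 0.950287
Series (B, [0.950287], and E): 0.869358 × 0.950287 × 0.886920 = 0.732720
Parallel (A and [0.732720]): 1 − (1 − 0.818731)(1 − 0.732720) = 0.9516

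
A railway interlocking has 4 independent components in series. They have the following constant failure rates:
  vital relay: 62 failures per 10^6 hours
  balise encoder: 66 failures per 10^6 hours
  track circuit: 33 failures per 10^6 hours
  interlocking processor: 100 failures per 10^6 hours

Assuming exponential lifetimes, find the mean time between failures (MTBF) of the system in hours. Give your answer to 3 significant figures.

3830

Series of exponential components: λ_sys = Σ λ_i
λ_sys = 0.000062 + 0.000066 + 0.000033 + 0.00010 = 2.6100e-04 /h
MTBF = 1 / λ_sys = 3830 h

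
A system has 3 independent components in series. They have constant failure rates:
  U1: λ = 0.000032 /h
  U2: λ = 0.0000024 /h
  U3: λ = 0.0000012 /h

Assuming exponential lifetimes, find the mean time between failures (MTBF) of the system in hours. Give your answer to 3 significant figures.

28100

Series of exponential components: λ_sys = Σ λ_i
λ_sys = 0.000032 + 0.0000024 + 0.0000012 = 3.5600e-05 /h
MTBF = 1 / λ_sys = 28100 h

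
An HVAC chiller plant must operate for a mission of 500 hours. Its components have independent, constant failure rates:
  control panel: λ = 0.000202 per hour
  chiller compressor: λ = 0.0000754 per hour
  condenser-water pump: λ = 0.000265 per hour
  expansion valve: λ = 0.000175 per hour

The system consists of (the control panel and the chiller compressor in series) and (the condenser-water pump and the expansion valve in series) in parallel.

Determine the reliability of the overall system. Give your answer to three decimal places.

0.974

R(control panel) = exp(−0.000202 × 500) = 0.90393
R(chiller compressor) = exp(−0.0000754 × 500) = 0.96300
R(condenser-water pump) = exp(−0.000265 × 500) = 0.87590
R(expansion valve) = exp(−0.000175 × 500) = 0.91622
Series (control panel and chiller compressor): 0.90393 × 0.96300 = 0.87048
Series (condenser-water pump and expansion valve): 0.87590 × 0.91622 = 0.80252
Parallel ([0.87048] and [0.80252]): 1 − (1 − 0.87048)(1 − 0.80252) = 0.974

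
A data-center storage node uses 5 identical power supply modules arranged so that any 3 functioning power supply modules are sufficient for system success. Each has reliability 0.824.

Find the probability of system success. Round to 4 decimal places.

R = Σ_{i=3}^{5} C(5,i) p^i (1−p)^{5−i} with p = 0.824
C(5,3)·0.824^3·0.176^2 = 0.173303
C(5,4)·0.824^4·0.176^1 = 0.405687
C(5,5)·0.824^5·0.176^0 = 0.379871
Sum = 0.9589

0.9589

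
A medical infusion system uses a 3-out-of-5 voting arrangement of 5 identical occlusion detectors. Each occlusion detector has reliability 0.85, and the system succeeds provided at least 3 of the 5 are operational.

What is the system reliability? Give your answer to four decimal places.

0.9734

R = Σ_{i=3}^{5} C(5,i) p^i (1−p)^{5−i} with p = 0.85
C(5,3)·0.85^3·0.15^2 = 0.138178
C(5,4)·0.85^4·0.15^1 = 0.391505
C(5,5)·0.85^5·0.15^0 = 0.443705
Sum = 0.9734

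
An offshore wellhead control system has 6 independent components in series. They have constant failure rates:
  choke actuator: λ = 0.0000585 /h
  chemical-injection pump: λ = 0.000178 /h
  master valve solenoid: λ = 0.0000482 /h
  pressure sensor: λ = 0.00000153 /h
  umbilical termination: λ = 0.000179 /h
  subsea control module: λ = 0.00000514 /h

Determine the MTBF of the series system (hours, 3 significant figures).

Series of exponential components: λ_sys = Σ λ_i
λ_sys = 0.0000585 + 0.000178 + 0.0000482 + 0.00000153 + 0.000179 + 0.00000514 = 4.7037e-04 /h
MTBF = 1 / λ_sys = 2130 h

2130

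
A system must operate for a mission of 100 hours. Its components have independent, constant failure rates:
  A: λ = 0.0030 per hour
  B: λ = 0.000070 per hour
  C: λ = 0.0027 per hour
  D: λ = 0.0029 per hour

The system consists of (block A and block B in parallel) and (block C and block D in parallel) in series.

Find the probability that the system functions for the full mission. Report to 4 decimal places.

R(A) = exp(−0.0030 × 100) = 0.740818
R(B) = exp(−0.000070 × 100) = 0.993024
R(C) = exp(−0.0027 × 100) = 0.763379
R(D) = exp(−0.0029 × 100) = 0.748264
Parallel (A and B): 1 − (1 − 0.740818)(1 − 0.993024) = 0.998192
Parallel (C and D): 1 − (1 − 0.763379)(1 − 0.748264) = 0.940434
Series ([0.998192] and [0.940434]): 0.998192 × 0.940434 = 0.9387

0.9387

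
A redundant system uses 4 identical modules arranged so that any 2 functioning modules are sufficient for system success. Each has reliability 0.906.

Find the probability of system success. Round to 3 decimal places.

R = Σ_{i=2}^{4} C(4,i) p^i (1−p)^{4−i} with p = 0.906
C(4,2)·0.906^2·0.094^2 = 0.04352
C(4,3)·0.906^3·0.094^1 = 0.27962
C(4,4)·0.906^4·0.094^0 = 0.67377
Sum = 0.997

0.997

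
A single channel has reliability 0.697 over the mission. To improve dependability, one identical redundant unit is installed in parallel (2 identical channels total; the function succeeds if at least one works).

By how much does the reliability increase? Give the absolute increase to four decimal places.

0.2112

R_before = 0.697
R_after = 1 − (1 − 0.697)^2 = 0.9082
ΔR = 0.9082 − 0.697 = 0.2112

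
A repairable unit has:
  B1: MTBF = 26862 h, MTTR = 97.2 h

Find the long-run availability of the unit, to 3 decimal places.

A(B1) = MTBF/(MTBF+MTTR) = 26862/(26862+97.2) = 0.996

0.996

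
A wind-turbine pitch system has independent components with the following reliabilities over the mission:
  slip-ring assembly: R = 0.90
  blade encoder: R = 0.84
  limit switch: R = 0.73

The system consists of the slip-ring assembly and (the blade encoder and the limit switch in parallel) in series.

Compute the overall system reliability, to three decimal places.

0.861

Parallel (blade encoder and limit switch): 1 − (1 − 0.84000)(1 − 0.73000) = 0.95680
Series (slip-ring assembly and [0.95680]): 0.90000 × 0.95680 = 0.861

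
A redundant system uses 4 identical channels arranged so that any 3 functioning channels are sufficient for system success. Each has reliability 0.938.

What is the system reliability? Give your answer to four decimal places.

0.9788

R = Σ_{i=3}^{4} C(4,i) p^i (1−p)^{4−i} with p = 0.938
C(4,3)·0.938^3·0.062^1 = 0.204673
C(4,4)·0.938^4·0.062^0 = 0.774125
Sum = 0.9788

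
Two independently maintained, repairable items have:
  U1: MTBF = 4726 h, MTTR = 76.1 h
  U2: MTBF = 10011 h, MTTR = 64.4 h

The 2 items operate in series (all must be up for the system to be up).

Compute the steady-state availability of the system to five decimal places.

A(U1) = MTBF/(MTBF+MTTR) = 4726/(4726+76.1) = 0.984153
A(U2) = MTBF/(MTBF+MTTR) = 10011/(10011+64.4) = 0.993608
Series availability: 0.984153 × 0.993608 = 0.97786

0.97786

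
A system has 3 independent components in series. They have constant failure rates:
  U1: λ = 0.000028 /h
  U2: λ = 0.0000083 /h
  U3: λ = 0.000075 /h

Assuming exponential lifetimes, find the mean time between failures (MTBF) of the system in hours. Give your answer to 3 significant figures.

Series of exponential components: λ_sys = Σ λ_i
λ_sys = 0.000028 + 0.0000083 + 0.000075 = 1.1130e-04 /h
MTBF = 1 / λ_sys = 8980 h

8980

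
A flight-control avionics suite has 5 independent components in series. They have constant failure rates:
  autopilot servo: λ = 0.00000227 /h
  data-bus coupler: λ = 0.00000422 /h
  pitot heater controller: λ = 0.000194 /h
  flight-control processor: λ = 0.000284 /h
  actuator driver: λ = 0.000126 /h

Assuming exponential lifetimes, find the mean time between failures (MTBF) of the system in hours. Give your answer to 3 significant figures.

Series of exponential components: λ_sys = Σ λ_i
λ_sys = 0.00000227 + 0.00000422 + 0.000194 + 0.000284 + 0.000126 = 6.1049e-04 /h
MTBF = 1 / λ_sys = 1640 h

1640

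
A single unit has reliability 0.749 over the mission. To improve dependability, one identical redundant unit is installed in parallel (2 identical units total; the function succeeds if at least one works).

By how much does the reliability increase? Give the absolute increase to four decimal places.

R_before = 0.749
R_after = 1 − (1 − 0.749)^2 = 0.9370
ΔR = 0.9370 − 0.749 = 0.1880

0.1880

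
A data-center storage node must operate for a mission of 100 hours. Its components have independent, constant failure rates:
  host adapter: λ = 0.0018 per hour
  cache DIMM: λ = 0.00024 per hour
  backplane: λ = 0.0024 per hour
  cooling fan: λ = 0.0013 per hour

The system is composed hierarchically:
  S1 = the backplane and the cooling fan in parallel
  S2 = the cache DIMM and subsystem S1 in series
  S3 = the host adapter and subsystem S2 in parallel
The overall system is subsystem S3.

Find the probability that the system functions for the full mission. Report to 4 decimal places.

R(host adapter) = exp(−0.0018 × 100) = 0.835270
R(cache DIMM) = exp(−0.00024 × 100) = 0.976286
R(backplane) = exp(−0.0024 × 100) = 0.786628
R(cooling fan) = exp(−0.0013 × 100) = 0.878095
Parallel (backplane and cooling fan): 1 − (1 − 0.786628)(1 − 0.878095) = 0.973989
Series (cache DIMM and [0.973989]): 0.976286 × 0.973989 = 0.950892
Parallel (host adapter and [0.950892]): 1 − (1 − 0.835270)(1 − 0.950892) = 0.9919

0.9919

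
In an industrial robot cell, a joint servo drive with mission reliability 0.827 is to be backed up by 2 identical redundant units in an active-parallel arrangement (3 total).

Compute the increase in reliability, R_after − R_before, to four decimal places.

R_before = 0.827
R_after = 1 − (1 − 0.827)^3 = 0.9948
ΔR = 0.9948 − 0.827 = 0.1678

0.1678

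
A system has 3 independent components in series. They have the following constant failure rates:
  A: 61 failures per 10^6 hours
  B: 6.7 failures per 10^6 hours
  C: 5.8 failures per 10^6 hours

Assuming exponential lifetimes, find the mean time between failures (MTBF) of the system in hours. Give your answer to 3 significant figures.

13600

Series of exponential components: λ_sys = Σ λ_i
λ_sys = 0.000061 + 0.0000067 + 0.0000058 = 7.3500e-05 /h
MTBF = 1 / λ_sys = 13600 h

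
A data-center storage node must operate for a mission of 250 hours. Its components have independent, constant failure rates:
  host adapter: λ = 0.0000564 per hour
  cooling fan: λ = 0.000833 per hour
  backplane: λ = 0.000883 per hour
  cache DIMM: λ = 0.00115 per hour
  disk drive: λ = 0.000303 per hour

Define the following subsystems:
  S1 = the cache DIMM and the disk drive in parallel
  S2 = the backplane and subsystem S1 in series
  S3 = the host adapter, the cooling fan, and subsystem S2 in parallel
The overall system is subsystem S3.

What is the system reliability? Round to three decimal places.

0.999

R(host adapter) = exp(−0.0000564 × 250) = 0.98600
R(cooling fan) = exp(−0.000833 × 250) = 0.81200
R(backplane) = exp(−0.000883 × 250) = 0.80192
R(cache DIMM) = exp(−0.00115 × 250) = 0.75014
R(disk drive) = exp(−0.000303 × 250) = 0.92705
Parallel (cache DIMM and disk drive): 1 − (1 − 0.75014)(1 − 0.92705) = 0.98177
Series (backplane and [0.98177]): 0.80192 × 0.98177 = 0.78730
Parallel (host adapter, cooling fan, and [0.78730]): 1 − (1 − 0.98600)(1 − 0.81200)(1 − 0.78730) = 0.999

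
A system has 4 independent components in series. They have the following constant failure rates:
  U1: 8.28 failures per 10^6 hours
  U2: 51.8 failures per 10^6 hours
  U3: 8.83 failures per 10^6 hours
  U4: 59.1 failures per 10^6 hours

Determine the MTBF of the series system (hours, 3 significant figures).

7810

Series of exponential components: λ_sys = Σ λ_i
λ_sys = 0.00000828 + 0.0000518 + 0.00000883 + 0.0000591 = 1.2801e-04 /h
MTBF = 1 / λ_sys = 7810 h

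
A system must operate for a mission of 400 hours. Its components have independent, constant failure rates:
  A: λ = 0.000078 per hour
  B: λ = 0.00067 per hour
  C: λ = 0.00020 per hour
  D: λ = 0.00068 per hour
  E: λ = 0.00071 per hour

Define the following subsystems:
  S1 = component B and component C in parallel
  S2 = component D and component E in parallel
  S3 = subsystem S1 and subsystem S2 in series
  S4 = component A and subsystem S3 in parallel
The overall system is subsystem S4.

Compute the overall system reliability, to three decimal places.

0.998

R(A) = exp(−0.000078 × 400) = 0.96928
R(B) = exp(−0.00067 × 400) = 0.76491
R(C) = exp(−0.00020 × 400) = 0.92312
R(D) = exp(−0.00068 × 400) = 0.76185
R(E) = exp(−0.00071 × 400) = 0.75277
Parallel (B and C): 1 − (1 − 0.76491)(1 − 0.92312) = 0.98193
Parallel (D and E): 1 − (1 − 0.76185)(1 − 0.75277) = 0.94112
Series ([0.98193] and [0.94112]): 0.98193 × 0.94112 = 0.92411
Parallel (A and [0.92411]): 1 − (1 − 0.96928)(1 − 0.92411) = 0.998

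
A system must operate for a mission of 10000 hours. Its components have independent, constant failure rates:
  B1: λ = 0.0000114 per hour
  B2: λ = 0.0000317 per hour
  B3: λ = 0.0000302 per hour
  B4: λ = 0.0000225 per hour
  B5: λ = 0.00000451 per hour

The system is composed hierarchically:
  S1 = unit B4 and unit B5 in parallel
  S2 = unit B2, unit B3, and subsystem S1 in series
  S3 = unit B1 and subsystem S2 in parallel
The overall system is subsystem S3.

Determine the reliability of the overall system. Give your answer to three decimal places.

0.950

R(B1) = exp(−0.0000114 × 10000) = 0.89226
R(B2) = exp(−0.0000317 × 10000) = 0.72833
R(B3) = exp(−0.0000302 × 10000) = 0.73934
R(B4) = exp(−0.0000225 × 10000) = 0.79852
R(B5) = exp(−0.00000451 × 10000) = 0.95590
Parallel (B4 and B5): 1 − (1 − 0.79852)(1 − 0.95590) = 0.99111
Series (B2, B3, and [0.99111]): 0.72833 × 0.73934 × 0.99111 = 0.53370
Parallel (B1 and [0.53370]): 1 − (1 − 0.89226)(1 − 0.53370) = 0.950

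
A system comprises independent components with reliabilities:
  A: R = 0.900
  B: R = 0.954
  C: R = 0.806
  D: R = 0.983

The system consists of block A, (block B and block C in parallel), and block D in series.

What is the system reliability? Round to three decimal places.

0.877

Parallel (B and C): 1 − (1 − 0.95400)(1 − 0.80600) = 0.99108
Series (A, [0.99108], and D): 0.90000 × 0.99108 × 0.98300 = 0.877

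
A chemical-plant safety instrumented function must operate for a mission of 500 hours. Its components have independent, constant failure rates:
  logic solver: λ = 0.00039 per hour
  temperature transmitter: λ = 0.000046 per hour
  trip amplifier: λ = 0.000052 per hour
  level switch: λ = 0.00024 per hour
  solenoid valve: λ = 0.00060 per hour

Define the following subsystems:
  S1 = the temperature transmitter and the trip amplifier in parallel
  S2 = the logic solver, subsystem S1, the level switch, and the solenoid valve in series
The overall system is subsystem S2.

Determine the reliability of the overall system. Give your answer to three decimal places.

R(logic solver) = exp(−0.00039 × 500) = 0.82283
R(temperature transmitter) = exp(−0.000046 × 500) = 0.97726
R(trip amplifier) = exp(−0.000052 × 500) = 0.97434
R(level switch) = exp(−0.00024 × 500) = 0.88692
R(solenoid valve) = exp(−0.00060 × 500) = 0.74082
Parallel (temperature transmitter and trip amplifier): 1 − (1 − 0.97726)(1 − 0.97434) = 0.99942
Series (logic solver, [0.99942], level switch, and solenoid valve): 0.82283 × 0.99942 × 0.88692 × 0.74082 = 0.540

0.540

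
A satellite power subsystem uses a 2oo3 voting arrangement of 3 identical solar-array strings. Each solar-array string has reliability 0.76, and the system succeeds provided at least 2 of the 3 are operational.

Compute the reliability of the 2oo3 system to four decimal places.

R = Σ_{i=2}^{3} C(3,i) p^i (1−p)^{3−i} with p = 0.76
C(3,2)·0.76^2·0.24^1 = 0.415872
C(3,3)·0.76^3·0.24^0 = 0.438976
Sum = 0.8548

0.8548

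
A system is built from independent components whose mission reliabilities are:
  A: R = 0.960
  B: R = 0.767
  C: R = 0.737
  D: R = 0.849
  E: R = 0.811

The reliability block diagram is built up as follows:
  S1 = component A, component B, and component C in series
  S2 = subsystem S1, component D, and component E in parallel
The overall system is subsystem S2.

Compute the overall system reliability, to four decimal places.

Series (A, B, and C): 0.960000 × 0.767000 × 0.737000 = 0.542668
Parallel ([0.542668], D, and E): 1 − (1 − 0.542668)(1 − 0.849000)(1 − 0.811000) = 0.9869

0.9869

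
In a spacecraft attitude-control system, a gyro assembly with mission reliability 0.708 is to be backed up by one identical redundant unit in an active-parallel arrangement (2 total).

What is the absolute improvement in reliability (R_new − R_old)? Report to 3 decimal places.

R_before = 0.708
R_after = 1 − (1 − 0.708)^2 = 0.915
ΔR = 0.915 − 0.708 = 0.207

0.207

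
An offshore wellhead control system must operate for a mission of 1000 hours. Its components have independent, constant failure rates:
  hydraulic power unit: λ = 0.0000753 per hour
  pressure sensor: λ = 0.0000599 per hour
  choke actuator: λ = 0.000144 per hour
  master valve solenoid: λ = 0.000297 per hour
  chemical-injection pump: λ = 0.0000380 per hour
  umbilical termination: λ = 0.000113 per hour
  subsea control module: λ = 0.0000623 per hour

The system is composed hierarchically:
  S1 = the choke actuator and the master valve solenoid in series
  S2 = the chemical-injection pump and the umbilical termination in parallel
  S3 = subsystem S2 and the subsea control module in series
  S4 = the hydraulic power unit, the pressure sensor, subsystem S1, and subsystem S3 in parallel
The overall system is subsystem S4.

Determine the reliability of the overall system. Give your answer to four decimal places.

R(hydraulic power unit) = exp(−0.0000753 × 1000) = 0.927465
R(pressure sensor) = exp(−0.0000599 × 1000) = 0.941859
R(choke actuator) = exp(−0.000144 × 1000) = 0.865888
R(master valve solenoid) = exp(−0.000297 × 1000) = 0.743044
R(chemical-injection pump) = exp(−0.0000380 × 1000) = 0.962713
R(umbilical termination) = exp(−0.000113 × 1000) = 0.893151
R(subsea control module) = exp(−0.0000623 × 1000) = 0.939601
Series (choke actuator and master valve solenoid): 0.865888 × 0.743044 = 0.643393
Parallel (chemical-injection pump and umbilical termination): 1 − (1 − 0.962713)(1 − 0.893151) = 0.996016
Series ([0.996016] and subsea control module): 0.996016 × 0.939601 = 0.935858
Parallel (hydraulic power unit, pressure sensor, [0.643393], and [0.935858]): 1 − (1 − 0.927465)(1 − 0.941859)(1 − 0.643393)(1 − 0.935858) = 0.9999

0.9999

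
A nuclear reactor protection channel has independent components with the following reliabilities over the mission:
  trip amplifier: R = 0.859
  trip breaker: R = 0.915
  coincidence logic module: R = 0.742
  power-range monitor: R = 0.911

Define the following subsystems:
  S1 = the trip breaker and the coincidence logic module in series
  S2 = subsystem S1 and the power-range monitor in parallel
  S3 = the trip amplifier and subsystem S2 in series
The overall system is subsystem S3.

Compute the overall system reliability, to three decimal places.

0.834

Series (trip breaker and coincidence logic module): 0.91500 × 0.74200 = 0.67893
Parallel ([0.67893] and power-range monitor): 1 − (1 − 0.67893)(1 − 0.91100) = 0.97142
Series (trip amplifier and [0.97142]): 0.85900 × 0.97142 = 0.834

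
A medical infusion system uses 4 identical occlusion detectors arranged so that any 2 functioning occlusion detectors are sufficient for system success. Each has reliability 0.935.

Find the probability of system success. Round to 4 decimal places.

0.9990

R = Σ_{i=2}^{4} C(4,i) p^i (1−p)^{4−i} with p = 0.935
C(4,2)·0.935^2·0.065^2 = 0.022162
C(4,3)·0.935^3·0.065^1 = 0.212524
C(4,4)·0.935^4·0.065^0 = 0.764269
Sum = 0.9990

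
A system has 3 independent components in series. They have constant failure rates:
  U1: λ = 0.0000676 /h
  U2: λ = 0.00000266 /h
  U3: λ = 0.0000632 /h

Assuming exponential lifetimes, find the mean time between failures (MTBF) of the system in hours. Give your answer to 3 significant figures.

Series of exponential components: λ_sys = Σ λ_i
λ_sys = 0.0000676 + 0.00000266 + 0.0000632 = 1.3346e-04 /h
MTBF = 1 / λ_sys = 7490 h

7490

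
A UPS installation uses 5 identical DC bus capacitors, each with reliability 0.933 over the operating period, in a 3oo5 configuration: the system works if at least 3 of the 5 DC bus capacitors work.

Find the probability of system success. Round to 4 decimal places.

0.9973

R = Σ_{i=3}^{5} C(5,i) p^i (1−p)^{5−i} with p = 0.933
C(5,3)·0.933^3·0.067^2 = 0.036458
C(5,4)·0.933^4·0.067^1 = 0.253847
C(5,5)·0.933^5·0.067^0 = 0.706982
Sum = 0.9973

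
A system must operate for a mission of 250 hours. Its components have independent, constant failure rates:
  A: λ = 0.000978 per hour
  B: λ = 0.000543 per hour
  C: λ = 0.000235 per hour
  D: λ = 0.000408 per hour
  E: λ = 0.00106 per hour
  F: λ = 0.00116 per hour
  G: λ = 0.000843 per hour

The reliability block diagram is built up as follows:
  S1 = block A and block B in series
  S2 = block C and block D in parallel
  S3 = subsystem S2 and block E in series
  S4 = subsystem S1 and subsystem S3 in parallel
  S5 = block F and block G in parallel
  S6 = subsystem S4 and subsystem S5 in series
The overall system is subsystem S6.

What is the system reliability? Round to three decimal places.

R(A) = exp(−0.000978 × 250) = 0.78310
R(B) = exp(−0.000543 × 250) = 0.87306
R(C) = exp(−0.000235 × 250) = 0.94294
R(D) = exp(−0.000408 × 250) = 0.90303
R(E) = exp(−0.00106 × 250) = 0.76721
R(F) = exp(−0.00116 × 250) = 0.74826
R(G) = exp(−0.000843 × 250) = 0.80998
Series (A and B): 0.78310 × 0.87306 = 0.68369
Parallel (C and D): 1 − (1 − 0.94294)(1 − 0.90303) = 0.99447
Series ([0.99447] and E): 0.99447 × 0.76721 = 0.76297
Parallel ([0.68369] and [0.76297]): 1 − (1 − 0.68369)(1 − 0.76297) = 0.92503
Parallel (F and G): 1 − (1 − 0.74826)(1 − 0.80998) = 0.95216
Series ([0.92503] and [0.95216]): 0.92503 × 0.95216 = 0.881

0.881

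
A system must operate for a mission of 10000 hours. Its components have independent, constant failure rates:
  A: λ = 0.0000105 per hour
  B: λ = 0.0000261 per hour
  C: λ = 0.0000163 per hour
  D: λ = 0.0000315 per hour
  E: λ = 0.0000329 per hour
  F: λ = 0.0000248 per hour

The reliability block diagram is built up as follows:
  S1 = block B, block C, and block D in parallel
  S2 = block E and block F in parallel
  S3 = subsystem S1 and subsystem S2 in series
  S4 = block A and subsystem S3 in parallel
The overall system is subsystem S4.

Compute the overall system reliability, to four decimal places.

R(A) = exp(−0.0000105 × 10000) = 0.900325
R(B) = exp(−0.0000261 × 10000) = 0.770281
R(C) = exp(−0.0000163 × 10000) = 0.849591
R(D) = exp(−0.0000315 × 10000) = 0.729789
R(E) = exp(−0.0000329 × 10000) = 0.719643
R(F) = exp(−0.0000248 × 10000) = 0.780360
Parallel (B, C, and D): 1 − (1 − 0.770281)(1 − 0.849591)(1 − 0.729789) = 0.990664
Parallel (E and F): 1 − (1 − 0.719643)(1 − 0.780360) = 0.938422
Series ([0.990664] and [0.938422]): 0.990664 × 0.938422 = 0.929661
Parallel (A and [0.929661]): 1 − (1 − 0.900325)(1 − 0.929661) = 0.9930

0.9930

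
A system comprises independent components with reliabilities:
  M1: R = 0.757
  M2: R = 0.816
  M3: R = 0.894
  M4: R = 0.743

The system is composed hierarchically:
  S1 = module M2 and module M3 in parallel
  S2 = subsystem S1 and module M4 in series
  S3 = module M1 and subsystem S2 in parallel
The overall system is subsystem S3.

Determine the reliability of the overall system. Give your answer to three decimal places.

Parallel (M2 and M3): 1 − (1 − 0.81600)(1 − 0.89400) = 0.98050
Series ([0.98050] and M4): 0.98050 × 0.74300 = 0.72851
Parallel (M1 and [0.72851]): 1 − (1 − 0.75700)(1 − 0.72851) = 0.934

0.934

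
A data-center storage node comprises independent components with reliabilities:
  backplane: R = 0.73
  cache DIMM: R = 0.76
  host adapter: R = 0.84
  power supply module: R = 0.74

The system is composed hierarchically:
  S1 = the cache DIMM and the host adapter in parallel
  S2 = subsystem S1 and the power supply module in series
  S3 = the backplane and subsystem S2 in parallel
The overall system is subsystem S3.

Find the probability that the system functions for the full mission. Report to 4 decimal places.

Parallel (cache DIMM and host adapter): 1 − (1 − 0.760000)(1 − 0.840000) = 0.961600
Series ([0.961600] and power supply module): 0.961600 × 0.740000 = 0.711584
Parallel (backplane and [0.711584]): 1 − (1 − 0.730000)(1 − 0.711584) = 0.9221

0.9221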